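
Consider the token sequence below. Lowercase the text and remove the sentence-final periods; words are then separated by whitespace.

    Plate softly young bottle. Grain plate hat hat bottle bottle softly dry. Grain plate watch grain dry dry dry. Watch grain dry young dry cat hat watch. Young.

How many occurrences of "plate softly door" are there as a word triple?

0

Scanning the 26 overlapping trigram windows for "plate softly door":
  (none found)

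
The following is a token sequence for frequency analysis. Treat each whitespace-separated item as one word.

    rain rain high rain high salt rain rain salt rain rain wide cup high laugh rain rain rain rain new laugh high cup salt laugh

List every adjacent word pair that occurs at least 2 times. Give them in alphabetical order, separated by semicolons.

Bigram counts meeting the condition (at least 2 times):
  rain high: 2
  rain rain: 6
  salt rain: 2

rain high; rain rain; salt rain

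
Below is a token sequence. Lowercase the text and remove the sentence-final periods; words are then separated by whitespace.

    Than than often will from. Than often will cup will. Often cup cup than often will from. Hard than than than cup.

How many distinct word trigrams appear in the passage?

22 tokens → 20 trigram windows in total.
Repeated trigrams (each contributes count−1 duplicates):
  than often will: 3
  often will from: 2
3 duplicate windows → 20 − 3 = 17 distinct.

17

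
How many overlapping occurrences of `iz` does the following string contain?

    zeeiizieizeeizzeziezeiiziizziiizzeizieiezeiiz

Sliding a length-2 window over the 45 characters (44 positions):
  position 5–6: iz
  position 9–10: iz
  position 13–14: iz
  position 23–24: iz
  position 26–27: iz
  position 31–32: iz
  position 35–36: iz
  position 44–45: iz

8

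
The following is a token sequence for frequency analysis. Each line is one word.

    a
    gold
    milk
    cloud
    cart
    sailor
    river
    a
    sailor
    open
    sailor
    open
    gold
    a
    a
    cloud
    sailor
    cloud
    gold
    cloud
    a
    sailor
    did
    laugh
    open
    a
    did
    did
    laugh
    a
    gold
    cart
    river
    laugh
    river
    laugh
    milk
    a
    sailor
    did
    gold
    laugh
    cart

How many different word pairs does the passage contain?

35

43 tokens → 42 bigram windows in total.
Repeated bigrams (each contributes count−1 duplicates):
  a sailor: 3
  a gold: 2
  did laugh: 2
  river laugh: 2
  sailor did: 2
  sailor open: 2
7 duplicate windows → 42 − 7 = 35 distinct.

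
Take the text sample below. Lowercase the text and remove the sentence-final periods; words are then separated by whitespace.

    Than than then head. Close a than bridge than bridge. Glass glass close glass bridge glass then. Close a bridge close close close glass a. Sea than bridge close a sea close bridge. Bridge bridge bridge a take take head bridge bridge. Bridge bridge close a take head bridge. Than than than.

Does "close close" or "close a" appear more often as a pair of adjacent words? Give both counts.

"close close": 2 occurrences
"close a": 4 occurrences

"close a" (4 vs 2)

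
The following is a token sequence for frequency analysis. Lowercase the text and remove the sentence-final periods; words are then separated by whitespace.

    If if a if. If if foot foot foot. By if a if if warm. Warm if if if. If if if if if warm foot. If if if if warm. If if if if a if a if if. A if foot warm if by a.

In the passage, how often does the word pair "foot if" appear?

Scanning the 46 overlapping bigram windows for "foot if":
  position 26–27: foot if

1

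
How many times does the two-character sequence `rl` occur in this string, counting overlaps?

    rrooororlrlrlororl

4

Sliding a length-2 window over the 18 characters (17 positions):
  position 8–9: rl
  position 10–11: rl
  position 12–13: rl
  position 17–18: rl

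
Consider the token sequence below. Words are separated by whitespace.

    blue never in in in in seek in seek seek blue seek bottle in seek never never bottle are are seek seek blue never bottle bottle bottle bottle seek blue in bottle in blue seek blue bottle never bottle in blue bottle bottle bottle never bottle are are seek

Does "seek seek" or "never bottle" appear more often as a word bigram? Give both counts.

"never bottle" (4 vs 2)

"seek seek": 2 occurrences
"never bottle": 4 occurrences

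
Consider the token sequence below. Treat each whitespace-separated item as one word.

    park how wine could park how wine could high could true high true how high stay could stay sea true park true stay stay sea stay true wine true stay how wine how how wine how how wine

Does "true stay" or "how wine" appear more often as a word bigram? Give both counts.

"how wine" (5 vs 2)

"true stay": 2 occurrences
"how wine": 5 occurrences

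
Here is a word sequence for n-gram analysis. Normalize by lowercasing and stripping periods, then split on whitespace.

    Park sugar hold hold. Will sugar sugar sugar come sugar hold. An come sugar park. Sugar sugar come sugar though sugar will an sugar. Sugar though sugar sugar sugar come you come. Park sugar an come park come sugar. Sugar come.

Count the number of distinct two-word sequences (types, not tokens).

21

41 tokens → 40 bigram windows in total.
Repeated bigrams (each contributes count−1 duplicates):
  sugar sugar: 7
  come sugar: 4
  sugar come: 4
  park sugar: 3
  an come: 2
  come park: 2
  sugar hold: 2
  sugar though: 2
  … (1 more repeated)
19 duplicate windows → 40 − 19 = 21 distinct.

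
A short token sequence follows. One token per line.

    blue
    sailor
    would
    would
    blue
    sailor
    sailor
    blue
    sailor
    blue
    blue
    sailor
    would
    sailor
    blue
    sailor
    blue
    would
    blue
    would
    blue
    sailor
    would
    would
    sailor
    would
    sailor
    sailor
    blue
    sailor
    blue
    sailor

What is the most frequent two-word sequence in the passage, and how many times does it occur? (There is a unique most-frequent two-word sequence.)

Bigram frequencies (highest first):
  blue sailor: 8
  sailor blue: 6
  sailor would: 4
  would blue: 3
  would sailor: 3
  would would: 2
  … (3 more, each ≤ 2)

"blue sailor", 8 times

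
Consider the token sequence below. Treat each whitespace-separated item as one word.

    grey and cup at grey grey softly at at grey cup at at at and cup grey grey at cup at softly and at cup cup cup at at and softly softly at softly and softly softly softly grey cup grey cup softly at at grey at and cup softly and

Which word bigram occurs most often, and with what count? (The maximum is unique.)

Bigram frequencies (highest first):
  at at: 5
  cup at: 4
  and cup: 3
  at grey: 3
  softly at: 3
  grey cup: 3
  … (15 more, each ≤ 3)

"at at", 5 times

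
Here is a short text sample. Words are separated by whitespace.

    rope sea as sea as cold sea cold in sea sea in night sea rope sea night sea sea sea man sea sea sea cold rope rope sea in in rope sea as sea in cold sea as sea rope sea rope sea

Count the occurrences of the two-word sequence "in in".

Scanning the 42 overlapping bigram windows for "in in":
  position 29–30: in in

1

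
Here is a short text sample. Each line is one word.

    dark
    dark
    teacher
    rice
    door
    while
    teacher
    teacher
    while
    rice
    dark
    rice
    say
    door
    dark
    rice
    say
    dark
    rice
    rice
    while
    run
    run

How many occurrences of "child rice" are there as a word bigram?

0

Scanning the 22 overlapping bigram windows for "child rice":
  (none found)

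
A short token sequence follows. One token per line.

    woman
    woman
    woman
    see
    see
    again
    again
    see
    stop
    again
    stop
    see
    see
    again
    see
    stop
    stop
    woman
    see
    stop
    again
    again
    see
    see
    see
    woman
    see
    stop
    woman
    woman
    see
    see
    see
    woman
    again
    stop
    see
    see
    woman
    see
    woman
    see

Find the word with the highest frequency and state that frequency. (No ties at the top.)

Unigram frequencies (highest first):
  see: 18
  woman: 10
  again: 7
  stop: 7

"see", 18 times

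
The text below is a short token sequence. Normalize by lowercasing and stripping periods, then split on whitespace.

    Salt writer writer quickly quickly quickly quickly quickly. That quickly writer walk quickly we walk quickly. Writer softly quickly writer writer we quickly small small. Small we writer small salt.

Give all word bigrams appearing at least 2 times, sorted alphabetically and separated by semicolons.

quickly quickly; quickly writer; small small; walk quickly; writer writer

Bigram counts meeting the condition (at least 2 times):
  quickly quickly: 4
  quickly writer: 3
  small small: 2
  walk quickly: 2
  writer writer: 2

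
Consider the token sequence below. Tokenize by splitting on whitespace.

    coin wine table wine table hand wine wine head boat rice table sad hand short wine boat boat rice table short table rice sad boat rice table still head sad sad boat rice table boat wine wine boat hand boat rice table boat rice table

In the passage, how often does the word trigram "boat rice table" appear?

Scanning the 43 overlapping trigram windows for "boat rice table":
  position 10–12: boat rice table
  position 18–20: boat rice table
  position 25–27: boat rice table
  position 32–34: boat rice table
  position 40–42: boat rice table
  position 43–45: boat rice table

6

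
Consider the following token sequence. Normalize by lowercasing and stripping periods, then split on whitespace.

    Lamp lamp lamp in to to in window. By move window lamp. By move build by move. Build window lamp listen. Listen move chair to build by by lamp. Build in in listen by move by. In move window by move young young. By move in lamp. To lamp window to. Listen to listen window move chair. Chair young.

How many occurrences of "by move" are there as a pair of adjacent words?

Scanning the 58 overlapping bigram windows for "by move":
  position 9–10: by move
  position 13–14: by move
  position 16–17: by move
  position 34–35: by move
  position 40–41: by move
  position 44–45: by move

6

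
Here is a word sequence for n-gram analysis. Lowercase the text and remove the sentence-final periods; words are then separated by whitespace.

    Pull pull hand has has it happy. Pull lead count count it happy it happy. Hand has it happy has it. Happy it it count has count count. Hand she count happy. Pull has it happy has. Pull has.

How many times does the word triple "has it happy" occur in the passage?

Scanning the 37 overlapping trigram windows for "has it happy":
  position 5–7: has it happy
  position 17–19: has it happy
  position 20–22: has it happy
  position 34–36: has it happy

4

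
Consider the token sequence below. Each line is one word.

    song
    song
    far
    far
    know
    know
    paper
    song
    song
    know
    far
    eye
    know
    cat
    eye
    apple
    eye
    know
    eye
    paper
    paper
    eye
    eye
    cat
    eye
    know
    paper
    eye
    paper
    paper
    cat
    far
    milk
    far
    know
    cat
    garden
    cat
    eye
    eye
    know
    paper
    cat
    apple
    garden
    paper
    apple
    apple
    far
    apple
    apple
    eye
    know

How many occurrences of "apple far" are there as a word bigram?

Scanning the 52 overlapping bigram windows for "apple far":
  position 48–49: apple far

1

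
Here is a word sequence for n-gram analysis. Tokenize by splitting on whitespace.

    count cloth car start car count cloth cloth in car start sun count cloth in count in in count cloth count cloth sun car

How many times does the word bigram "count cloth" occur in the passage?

Scanning the 23 overlapping bigram windows for "count cloth":
  position 1–2: count cloth
  position 6–7: count cloth
  position 13–14: count cloth
  position 19–20: count cloth
  position 21–22: count cloth

5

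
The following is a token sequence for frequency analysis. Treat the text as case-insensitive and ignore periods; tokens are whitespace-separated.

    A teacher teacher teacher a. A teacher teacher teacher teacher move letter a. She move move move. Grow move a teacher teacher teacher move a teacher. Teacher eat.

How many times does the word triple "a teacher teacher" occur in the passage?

4

Scanning the 26 overlapping trigram windows for "a teacher teacher":
  position 1–3: a teacher teacher
  position 6–8: a teacher teacher
  position 20–22: a teacher teacher
  position 25–27: a teacher teacher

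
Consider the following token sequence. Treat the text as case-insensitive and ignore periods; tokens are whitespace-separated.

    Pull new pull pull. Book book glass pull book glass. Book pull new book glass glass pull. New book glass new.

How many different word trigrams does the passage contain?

21 tokens → 19 trigram windows in total.
Repeated trigrams (each contributes count−1 duplicates):
  new book glass: 2
  pull new book: 2
2 duplicate windows → 19 − 2 = 17 distinct.

17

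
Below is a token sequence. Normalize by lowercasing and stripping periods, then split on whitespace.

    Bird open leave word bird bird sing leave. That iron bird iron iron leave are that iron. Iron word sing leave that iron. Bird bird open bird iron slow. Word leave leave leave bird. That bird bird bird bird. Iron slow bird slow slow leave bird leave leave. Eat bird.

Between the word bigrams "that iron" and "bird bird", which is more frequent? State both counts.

"that iron": 3 occurrences
"bird bird": 5 occurrences

"bird bird" (5 vs 3)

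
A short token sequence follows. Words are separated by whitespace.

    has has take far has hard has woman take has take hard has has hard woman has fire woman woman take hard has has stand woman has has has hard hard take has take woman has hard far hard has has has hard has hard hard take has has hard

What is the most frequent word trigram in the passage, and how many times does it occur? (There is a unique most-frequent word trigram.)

"has has hard", 4 times

Trigram frequencies (highest first):
  has has hard: 4
  hard has has: 3
  has hard has: 2
  take has take: 2
  take hard has: 2
  has has has: 2
  … (30 more, each ≤ 2)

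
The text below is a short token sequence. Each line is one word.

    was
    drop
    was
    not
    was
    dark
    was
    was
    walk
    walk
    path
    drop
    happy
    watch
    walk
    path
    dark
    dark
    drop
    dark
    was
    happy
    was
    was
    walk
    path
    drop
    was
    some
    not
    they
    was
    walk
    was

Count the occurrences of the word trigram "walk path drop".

2

Scanning the 32 overlapping trigram windows for "walk path drop":
  position 10–12: walk path drop
  position 25–27: walk path drop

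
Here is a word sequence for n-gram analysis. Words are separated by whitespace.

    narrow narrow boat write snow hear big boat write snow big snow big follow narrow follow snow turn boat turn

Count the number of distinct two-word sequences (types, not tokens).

16

20 tokens → 19 bigram windows in total.
Repeated bigrams (each contributes count−1 duplicates):
  boat write: 2
  snow big: 2
  write snow: 2
3 duplicate windows → 19 − 3 = 16 distinct.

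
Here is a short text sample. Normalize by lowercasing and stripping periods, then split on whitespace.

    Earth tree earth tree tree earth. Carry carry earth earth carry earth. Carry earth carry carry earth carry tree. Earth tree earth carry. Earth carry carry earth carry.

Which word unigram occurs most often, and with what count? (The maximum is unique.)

Unigram frequencies (highest first):
  earth: 12
  carry: 11
  tree: 5

"earth", 12 times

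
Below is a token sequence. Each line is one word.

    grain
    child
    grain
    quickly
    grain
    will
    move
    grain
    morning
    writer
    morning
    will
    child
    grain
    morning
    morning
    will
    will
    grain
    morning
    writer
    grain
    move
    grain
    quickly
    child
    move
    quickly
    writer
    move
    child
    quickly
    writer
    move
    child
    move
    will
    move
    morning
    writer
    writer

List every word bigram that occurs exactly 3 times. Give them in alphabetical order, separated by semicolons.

Bigram counts meeting the condition (exactly 3 times):
  grain morning: 3
  morning writer: 3

grain morning; morning writer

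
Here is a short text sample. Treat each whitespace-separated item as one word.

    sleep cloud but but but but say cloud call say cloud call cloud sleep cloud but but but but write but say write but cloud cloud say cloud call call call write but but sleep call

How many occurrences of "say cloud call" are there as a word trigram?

Scanning the 34 overlapping trigram windows for "say cloud call":
  position 7–9: say cloud call
  position 10–12: say cloud call
  position 27–29: say cloud call

3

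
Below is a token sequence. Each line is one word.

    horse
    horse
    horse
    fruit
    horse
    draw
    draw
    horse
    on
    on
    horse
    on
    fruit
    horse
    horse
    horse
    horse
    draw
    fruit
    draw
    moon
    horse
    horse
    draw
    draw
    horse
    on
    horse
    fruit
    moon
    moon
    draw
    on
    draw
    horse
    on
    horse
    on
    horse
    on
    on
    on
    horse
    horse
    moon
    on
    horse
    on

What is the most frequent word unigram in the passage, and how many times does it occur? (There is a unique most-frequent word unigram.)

Unigram frequencies (highest first):
  horse: 20
  on: 12
  draw: 8
  fruit: 4
  moon: 4

"horse", 20 times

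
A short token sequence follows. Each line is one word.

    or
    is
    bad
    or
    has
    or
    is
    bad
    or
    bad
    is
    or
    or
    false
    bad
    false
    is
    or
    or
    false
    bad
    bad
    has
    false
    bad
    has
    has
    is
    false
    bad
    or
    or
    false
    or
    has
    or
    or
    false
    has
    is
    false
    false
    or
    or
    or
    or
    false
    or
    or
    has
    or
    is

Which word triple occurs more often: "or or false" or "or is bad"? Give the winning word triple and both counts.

"or or false" (5 vs 2)

"or or false": 5 occurrences
"or is bad": 2 occurrences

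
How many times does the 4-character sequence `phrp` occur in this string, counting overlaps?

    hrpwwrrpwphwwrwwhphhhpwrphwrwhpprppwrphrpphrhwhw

Sliding a length-4 window over the 48 characters (45 positions):
  position 38–41: phrp

1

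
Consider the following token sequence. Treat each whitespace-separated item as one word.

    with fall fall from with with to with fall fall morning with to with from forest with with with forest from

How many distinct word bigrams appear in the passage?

14

21 tokens → 20 bigram windows in total.
Repeated bigrams (each contributes count−1 duplicates):
  with with: 3
  fall fall: 2
  to with: 2
  with fall: 2
  with to: 2
6 duplicate windows → 20 − 6 = 14 distinct.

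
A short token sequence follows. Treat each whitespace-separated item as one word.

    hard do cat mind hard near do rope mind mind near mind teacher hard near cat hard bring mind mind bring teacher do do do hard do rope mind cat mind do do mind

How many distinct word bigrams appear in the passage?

25

34 tokens → 33 bigram windows in total.
Repeated bigrams (each contributes count−1 duplicates):
  do do: 3
  cat mind: 2
  do rope: 2
  hard do: 2
  hard near: 2
  mind mind: 2
  rope mind: 2
8 duplicate windows → 33 − 8 = 25 distinct.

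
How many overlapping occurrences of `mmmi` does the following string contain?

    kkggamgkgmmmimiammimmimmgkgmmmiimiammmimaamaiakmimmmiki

Sliding a length-4 window over the 55 characters (52 positions):
  position 10–13: mmmi
  position 28–31: mmmi
  position 36–39: mmmi
  position 50–53: mmmi

4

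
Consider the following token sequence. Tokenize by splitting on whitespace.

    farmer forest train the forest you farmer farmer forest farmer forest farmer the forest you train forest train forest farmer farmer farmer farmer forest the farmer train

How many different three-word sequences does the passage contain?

27 tokens → 25 trigram windows in total.
Repeated trigrams (each contributes count−1 duplicates):
  farmer farmer farmer: 2
  farmer farmer forest: 2
  farmer forest farmer: 2
  the forest you: 2
4 duplicate windows → 25 − 4 = 21 distinct.

21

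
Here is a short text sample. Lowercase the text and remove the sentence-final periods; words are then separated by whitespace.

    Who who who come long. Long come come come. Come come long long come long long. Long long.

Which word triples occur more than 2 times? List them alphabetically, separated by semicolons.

come come come; come long long

Trigram counts meeting the condition (more than 2 times):
  come come come: 3
  come long long: 3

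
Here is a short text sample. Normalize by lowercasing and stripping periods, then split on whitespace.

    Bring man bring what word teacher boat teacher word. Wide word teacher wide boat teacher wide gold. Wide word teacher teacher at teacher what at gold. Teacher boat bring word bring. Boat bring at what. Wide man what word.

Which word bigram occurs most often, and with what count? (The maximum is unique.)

Bigram frequencies (highest first):
  word teacher: 3
  what word: 2
  teacher boat: 2
  boat teacher: 2
  wide word: 2
  teacher wide: 2
  … (24 more, each ≤ 2)

"word teacher", 3 times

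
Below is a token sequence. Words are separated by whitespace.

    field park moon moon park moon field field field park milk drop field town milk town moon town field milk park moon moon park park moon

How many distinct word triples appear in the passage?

22

26 tokens → 24 trigram windows in total.
Repeated trigrams (each contributes count−1 duplicates):
  moon moon park: 2
  park moon moon: 2
2 duplicate windows → 24 − 2 = 22 distinct.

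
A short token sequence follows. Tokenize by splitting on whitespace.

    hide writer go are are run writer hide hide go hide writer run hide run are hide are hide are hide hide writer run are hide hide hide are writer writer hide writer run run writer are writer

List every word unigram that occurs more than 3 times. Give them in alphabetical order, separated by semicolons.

Unigram counts meeting the condition (more than 3 times):
  are: 8
  hide: 13
  run: 6
  writer: 9

are; hide; run; writer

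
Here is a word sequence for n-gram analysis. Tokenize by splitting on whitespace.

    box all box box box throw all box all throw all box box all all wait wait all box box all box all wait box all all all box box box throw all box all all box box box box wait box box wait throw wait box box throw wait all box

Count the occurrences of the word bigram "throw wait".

Scanning the 51 overlapping bigram windows for "throw wait":
  position 45–46: throw wait
  position 49–50: throw wait

2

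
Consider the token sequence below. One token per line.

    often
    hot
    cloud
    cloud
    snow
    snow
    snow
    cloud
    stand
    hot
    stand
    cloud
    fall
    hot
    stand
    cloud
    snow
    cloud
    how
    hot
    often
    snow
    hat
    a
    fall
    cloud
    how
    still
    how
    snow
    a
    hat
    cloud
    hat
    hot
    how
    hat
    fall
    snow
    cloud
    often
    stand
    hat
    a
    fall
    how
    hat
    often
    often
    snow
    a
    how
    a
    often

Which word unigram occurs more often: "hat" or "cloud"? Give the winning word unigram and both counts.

"hat": 6 occurrences
"cloud": 9 occurrences

"cloud" (9 vs 6)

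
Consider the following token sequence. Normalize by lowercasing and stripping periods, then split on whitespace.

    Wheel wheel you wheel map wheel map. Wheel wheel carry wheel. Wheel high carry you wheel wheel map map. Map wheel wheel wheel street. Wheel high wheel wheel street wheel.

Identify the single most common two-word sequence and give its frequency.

"wheel wheel", 7 times

Bigram frequencies (highest first):
  wheel wheel: 7
  wheel map: 3
  map wheel: 3
  you wheel: 2
  wheel high: 2
  map map: 2
  … (8 more, each ≤ 2)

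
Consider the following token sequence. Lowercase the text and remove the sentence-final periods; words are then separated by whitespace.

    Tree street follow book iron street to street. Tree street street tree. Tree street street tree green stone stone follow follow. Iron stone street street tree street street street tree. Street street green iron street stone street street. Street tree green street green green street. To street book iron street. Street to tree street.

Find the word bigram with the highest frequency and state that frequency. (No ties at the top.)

"street street", 9 times

Bigram frequencies (highest first):
  street street: 9
  tree street: 6
  street tree: 6
  iron street: 3
  street to: 3
  book iron: 2
  … (19 more, each ≤ 2)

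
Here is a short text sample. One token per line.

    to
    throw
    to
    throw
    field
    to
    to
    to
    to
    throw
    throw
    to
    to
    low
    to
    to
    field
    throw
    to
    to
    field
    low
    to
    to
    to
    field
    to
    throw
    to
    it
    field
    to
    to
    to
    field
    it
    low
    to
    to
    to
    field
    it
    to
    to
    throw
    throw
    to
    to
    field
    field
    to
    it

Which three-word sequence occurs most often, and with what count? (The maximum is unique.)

"to to field", 6 times

Trigram frequencies (highest first):
  to to field: 6
  to to to: 5
  throw to to: 3
  low to to: 3
  to throw to: 2
  field to to: 2
  … (25 more, each ≤ 2)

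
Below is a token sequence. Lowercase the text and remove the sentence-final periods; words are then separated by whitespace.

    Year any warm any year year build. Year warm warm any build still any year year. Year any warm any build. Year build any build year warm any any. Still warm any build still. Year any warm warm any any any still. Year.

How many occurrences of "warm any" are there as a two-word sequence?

Scanning the 42 overlapping bigram windows for "warm any":
  position 3–4: warm any
  position 10–11: warm any
  position 19–20: warm any
  position 27–28: warm any
  position 31–32: warm any
  position 38–39: warm any

6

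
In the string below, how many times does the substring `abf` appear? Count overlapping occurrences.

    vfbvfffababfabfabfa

Sliding a length-3 window over the 19 characters (17 positions):
  position 10–12: abf
  position 13–15: abf
  position 16–18: abf

3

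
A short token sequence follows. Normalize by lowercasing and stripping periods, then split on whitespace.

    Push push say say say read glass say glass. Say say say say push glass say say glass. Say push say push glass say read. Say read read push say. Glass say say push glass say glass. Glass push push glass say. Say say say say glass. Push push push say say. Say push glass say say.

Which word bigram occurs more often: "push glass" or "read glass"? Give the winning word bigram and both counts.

"push glass" (5 vs 1)

"push glass": 5 occurrences
"read glass": 1 occurrence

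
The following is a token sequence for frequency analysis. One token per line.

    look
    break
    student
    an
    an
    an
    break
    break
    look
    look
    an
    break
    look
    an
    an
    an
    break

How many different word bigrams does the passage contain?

17 tokens → 16 bigram windows in total.
Repeated bigrams (each contributes count−1 duplicates):
  an an: 4
  an break: 3
  break look: 2
  look an: 2
7 duplicate windows → 16 − 7 = 9 distinct.

9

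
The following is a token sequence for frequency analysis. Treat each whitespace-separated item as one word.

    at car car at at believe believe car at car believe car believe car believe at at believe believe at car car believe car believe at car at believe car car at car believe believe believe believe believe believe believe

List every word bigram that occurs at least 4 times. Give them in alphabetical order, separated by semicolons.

Bigram counts meeting the condition (at least 4 times):
  at car: 5
  believe believe: 8
  believe car: 5
  car at: 4
  car believe: 6

at car; believe believe; believe car; car at; car believe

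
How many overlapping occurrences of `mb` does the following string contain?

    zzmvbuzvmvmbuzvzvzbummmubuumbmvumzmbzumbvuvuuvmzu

4

Sliding a length-2 window over the 49 characters (48 positions):
  position 11–12: mb
  position 28–29: mb
  position 35–36: mb
  position 39–40: mb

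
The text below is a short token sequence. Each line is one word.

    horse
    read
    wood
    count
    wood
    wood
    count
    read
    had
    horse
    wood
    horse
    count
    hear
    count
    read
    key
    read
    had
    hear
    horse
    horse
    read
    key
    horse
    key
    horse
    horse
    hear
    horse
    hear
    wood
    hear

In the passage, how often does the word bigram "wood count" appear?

Scanning the 32 overlapping bigram windows for "wood count":
  position 3–4: wood count
  position 6–7: wood count

2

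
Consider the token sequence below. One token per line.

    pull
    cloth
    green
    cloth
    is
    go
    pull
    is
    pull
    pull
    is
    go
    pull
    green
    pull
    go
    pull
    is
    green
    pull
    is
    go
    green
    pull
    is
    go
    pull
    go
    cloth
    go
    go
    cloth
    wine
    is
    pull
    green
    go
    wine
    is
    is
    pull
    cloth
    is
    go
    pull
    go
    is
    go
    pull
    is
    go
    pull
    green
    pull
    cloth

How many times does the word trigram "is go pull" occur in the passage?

6

Scanning the 53 overlapping trigram windows for "is go pull":
  position 5–7: is go pull
  position 11–13: is go pull
  position 25–27: is go pull
  position 43–45: is go pull
  position 47–49: is go pull
  position 50–52: is go pull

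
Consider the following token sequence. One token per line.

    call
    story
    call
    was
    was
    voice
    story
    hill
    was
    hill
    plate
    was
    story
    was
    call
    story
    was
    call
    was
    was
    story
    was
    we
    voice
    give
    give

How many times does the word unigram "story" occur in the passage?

5

Scanning the 26 tokens for "story":
  position 2: story
  position 7: story
  position 13: story
  position 16: story
  position 21: story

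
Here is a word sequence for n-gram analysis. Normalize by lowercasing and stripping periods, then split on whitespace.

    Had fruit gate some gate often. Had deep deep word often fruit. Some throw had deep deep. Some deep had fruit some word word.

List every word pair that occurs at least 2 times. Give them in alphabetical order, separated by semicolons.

Bigram counts meeting the condition (at least 2 times):
  deep deep: 2
  fruit some: 2
  had deep: 2
  had fruit: 2

deep deep; fruit some; had deep; had fruit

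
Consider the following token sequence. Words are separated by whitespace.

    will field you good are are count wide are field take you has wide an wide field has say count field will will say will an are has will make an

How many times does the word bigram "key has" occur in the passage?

Scanning the 30 overlapping bigram windows for "key has":
  (none found)

0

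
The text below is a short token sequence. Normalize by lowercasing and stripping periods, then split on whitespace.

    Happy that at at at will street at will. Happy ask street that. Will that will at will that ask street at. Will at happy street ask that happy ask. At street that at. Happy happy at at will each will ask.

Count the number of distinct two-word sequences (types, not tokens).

42 tokens → 41 bigram windows in total.
Repeated bigrams (each contributes count−1 duplicates):
  at will: 5
  at at: 3
  ask street: 2
  at happy: 2
  happy ask: 2
  street at: 2
  street that: 2
  that at: 2
  … (3 more repeated)
15 duplicate windows → 41 − 15 = 26 distinct.

26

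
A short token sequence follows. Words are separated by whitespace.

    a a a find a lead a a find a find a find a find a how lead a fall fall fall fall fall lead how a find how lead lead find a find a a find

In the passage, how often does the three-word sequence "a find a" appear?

Scanning the 35 overlapping trigram windows for "a find a":
  position 3–5: a find a
  position 8–10: a find a
  position 10–12: a find a
  position 12–14: a find a
  position 14–16: a find a
  position 33–35: a find a

6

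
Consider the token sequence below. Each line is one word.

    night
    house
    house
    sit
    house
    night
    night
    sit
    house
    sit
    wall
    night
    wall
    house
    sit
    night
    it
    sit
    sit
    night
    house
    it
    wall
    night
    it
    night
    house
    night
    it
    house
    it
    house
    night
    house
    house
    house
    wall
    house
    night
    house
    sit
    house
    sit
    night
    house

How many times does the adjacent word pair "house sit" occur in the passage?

Scanning the 44 overlapping bigram windows for "house sit":
  position 3–4: house sit
  position 9–10: house sit
  position 14–15: house sit
  position 40–41: house sit
  position 42–43: house sit

5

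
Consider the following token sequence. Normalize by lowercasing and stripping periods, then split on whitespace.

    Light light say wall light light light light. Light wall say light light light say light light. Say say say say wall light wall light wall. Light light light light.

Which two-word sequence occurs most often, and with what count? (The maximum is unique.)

Bigram frequencies (highest first):
  light light: 11
  wall light: 4
  light say: 3
  light wall: 3
  say say: 3
  say wall: 2
  … (2 more, each ≤ 2)

"light light", 11 times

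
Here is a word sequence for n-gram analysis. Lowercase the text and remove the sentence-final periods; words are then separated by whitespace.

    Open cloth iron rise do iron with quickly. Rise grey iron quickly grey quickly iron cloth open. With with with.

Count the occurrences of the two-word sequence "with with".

Scanning the 19 overlapping bigram windows for "with with":
  position 18–19: with with
  position 19–20: with with

2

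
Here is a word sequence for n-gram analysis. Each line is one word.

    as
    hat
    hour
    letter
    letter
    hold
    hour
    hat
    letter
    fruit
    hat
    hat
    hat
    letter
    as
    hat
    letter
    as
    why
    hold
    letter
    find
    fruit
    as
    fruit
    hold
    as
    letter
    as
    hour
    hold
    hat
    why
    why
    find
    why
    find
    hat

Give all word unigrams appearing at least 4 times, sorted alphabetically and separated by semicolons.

Unigram counts meeting the condition (at least 4 times):
  as: 6
  hat: 8
  hold: 4
  letter: 7
  why: 4

as; hat; hold; letter; why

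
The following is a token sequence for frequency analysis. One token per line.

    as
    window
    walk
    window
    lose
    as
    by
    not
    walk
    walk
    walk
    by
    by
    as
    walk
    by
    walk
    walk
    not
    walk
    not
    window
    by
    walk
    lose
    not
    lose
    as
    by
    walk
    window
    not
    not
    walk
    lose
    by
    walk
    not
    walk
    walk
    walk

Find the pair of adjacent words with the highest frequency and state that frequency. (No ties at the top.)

Bigram frequencies (highest first):
  walk walk: 5
  not walk: 4
  by walk: 4
  walk not: 3
  walk window: 2
  lose as: 2
  … (17 more, each ≤ 2)

"walk walk", 5 times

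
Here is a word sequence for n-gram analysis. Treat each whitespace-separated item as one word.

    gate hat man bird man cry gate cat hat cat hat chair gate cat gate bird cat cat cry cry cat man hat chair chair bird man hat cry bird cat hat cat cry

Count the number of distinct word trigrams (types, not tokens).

34 tokens → 32 trigram windows in total.
Repeated trigrams (each contributes count−1 duplicates):
  cat hat cat: 2
1 duplicate windows → 32 − 1 = 31 distinct.

31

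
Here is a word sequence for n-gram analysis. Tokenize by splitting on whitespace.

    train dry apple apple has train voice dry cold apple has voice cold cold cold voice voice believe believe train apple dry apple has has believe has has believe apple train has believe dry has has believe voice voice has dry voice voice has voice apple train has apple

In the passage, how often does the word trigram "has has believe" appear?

Scanning the 47 overlapping trigram windows for "has has believe":
  position 24–26: has has believe
  position 27–29: has has believe
  position 35–37: has has believe

3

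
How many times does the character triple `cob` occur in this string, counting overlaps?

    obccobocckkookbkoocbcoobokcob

Sliding a length-3 window over the 29 characters (27 positions):
  position 4–6: cob
  position 27–29: cob

2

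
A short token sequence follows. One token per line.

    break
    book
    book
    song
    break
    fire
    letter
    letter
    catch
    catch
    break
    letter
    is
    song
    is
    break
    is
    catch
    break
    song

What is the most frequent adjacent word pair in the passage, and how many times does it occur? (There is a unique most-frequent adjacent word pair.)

"catch break", 2 times

Bigram frequencies (highest first):
  catch break: 2
  break book: 1
  book book: 1
  book song: 1
  song break: 1
  break fire: 1
  … (12 more, each ≤ 1)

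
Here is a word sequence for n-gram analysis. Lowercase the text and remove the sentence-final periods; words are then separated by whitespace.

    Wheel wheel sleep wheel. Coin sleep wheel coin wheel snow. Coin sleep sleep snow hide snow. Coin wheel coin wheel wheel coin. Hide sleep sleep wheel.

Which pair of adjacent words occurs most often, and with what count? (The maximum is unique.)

"wheel coin", 4 times

Bigram frequencies (highest first):
  wheel coin: 4
  sleep wheel: 3
  coin wheel: 3
  wheel wheel: 2
  coin sleep: 2
  snow coin: 2
  … (8 more, each ≤ 2)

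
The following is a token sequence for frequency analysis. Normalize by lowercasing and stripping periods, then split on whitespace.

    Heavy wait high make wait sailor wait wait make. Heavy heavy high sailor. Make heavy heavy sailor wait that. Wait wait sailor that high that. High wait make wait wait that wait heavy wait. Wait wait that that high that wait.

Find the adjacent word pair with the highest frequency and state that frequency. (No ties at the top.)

Bigram frequencies (highest first):
  wait wait: 5
  wait that: 3
  that wait: 3
  that high: 3
  heavy wait: 2
  make wait: 2
  … (16 more, each ≤ 2)

"wait wait", 5 times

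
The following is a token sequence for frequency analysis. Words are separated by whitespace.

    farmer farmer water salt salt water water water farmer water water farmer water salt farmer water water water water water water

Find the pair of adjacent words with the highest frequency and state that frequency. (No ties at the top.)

"water water", 8 times

Bigram frequencies (highest first):
  water water: 8
  farmer water: 4
  water salt: 2
  water farmer: 2
  farmer farmer: 1
  salt salt: 1
  … (2 more, each ≤ 1)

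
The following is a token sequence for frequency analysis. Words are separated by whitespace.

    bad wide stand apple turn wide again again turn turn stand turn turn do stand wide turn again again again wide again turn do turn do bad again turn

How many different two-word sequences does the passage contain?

29 tokens → 28 bigram windows in total.
Repeated bigrams (each contributes count−1 duplicates):
  again again: 3
  again turn: 3
  turn do: 3
  turn turn: 2
  wide again: 2
8 duplicate windows → 28 − 8 = 20 distinct.

20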